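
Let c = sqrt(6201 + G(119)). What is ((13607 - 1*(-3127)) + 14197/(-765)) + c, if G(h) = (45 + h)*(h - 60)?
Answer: 12787313/765 + sqrt(15877) ≈ 16841.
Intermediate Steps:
G(h) = (-60 + h)*(45 + h) (G(h) = (45 + h)*(-60 + h) = (-60 + h)*(45 + h))
c = sqrt(15877) (c = sqrt(6201 + (-2700 + 119**2 - 15*119)) = sqrt(6201 + (-2700 + 14161 - 1785)) = sqrt(6201 + 9676) = sqrt(15877) ≈ 126.00)
((13607 - 1*(-3127)) + 14197/(-765)) + c = ((13607 - 1*(-3127)) + 14197/(-765)) + sqrt(15877) = ((13607 + 3127) + 14197*(-1/765)) + sqrt(15877) = (16734 - 14197/765) + sqrt(15877) = 12787313/765 + sqrt(15877)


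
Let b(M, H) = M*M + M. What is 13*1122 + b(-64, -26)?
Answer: 18618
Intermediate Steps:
b(M, H) = M + M² (b(M, H) = M² + M = M + M²)
13*1122 + b(-64, -26) = 13*1122 - 64*(1 - 64) = 14586 - 64*(-63) = 14586 + 4032 = 18618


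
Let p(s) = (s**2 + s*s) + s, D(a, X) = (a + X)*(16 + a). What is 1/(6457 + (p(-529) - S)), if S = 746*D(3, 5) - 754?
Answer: 1/452972 ≈ 2.2076e-6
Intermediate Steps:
D(a, X) = (16 + a)*(X + a) (D(a, X) = (X + a)*(16 + a) = (16 + a)*(X + a))
S = 112638 (S = 746*(3**2 + 16*5 + 16*3 + 5*3) - 754 = 746*(9 + 80 + 48 + 15) - 754 = 746*152 - 754 = 113392 - 754 = 112638)
p(s) = s + 2*s**2 (p(s) = (s**2 + s**2) + s = 2*s**2 + s = s + 2*s**2)
1/(6457 + (p(-529) - S)) = 1/(6457 + (-529*(1 + 2*(-529)) - 1*112638)) = 1/(6457 + (-529*(1 - 1058) - 112638)) = 1/(6457 + (-529*(-1057) - 112638)) = 1/(6457 + (559153 - 112638)) = 1/(6457 + 446515) = 1/452972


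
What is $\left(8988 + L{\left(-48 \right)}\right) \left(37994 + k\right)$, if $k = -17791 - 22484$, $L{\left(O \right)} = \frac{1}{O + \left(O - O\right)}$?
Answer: $- \frac{984075863}{48} \approx -2.0502 \cdot 10^{7}$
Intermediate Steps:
$L{\left(O \right)} = \frac{1}{O}$ ($L{\left(O \right)} = \frac{1}{O + 0} = \frac{1}{O}$)
$k = -40275$ ($k = -17791 - 22484 = -40275$)
$\left(8988 + L{\left(-48 \right)}\right) \left(37994 + k\right) = \left(8988 + \frac{1}{-48}\right) \left(37994 - 40275\right) = \left(8988 - \frac{1}{48}\right) \left(-2281\right) = \frac{431423}{48} \left(-2281\right) = - \frac{984075863}{48}$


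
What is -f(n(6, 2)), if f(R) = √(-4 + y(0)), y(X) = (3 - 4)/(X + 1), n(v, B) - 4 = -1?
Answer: -I*√5 ≈ -2.2361*I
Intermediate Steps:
n(v, B) = 3 (n(v, B) = 4 - 1 = 3)
y(X) = -1/(1 + X)
f(R) = I*√5 (f(R) = √(-4 - 1/(1 + 0)) = √(-4 - 1/1) = √(-4 - 1*1) = √(-4 - 1) = √(-5) = I*√5)
-f(n(6, 2)) = -I*√5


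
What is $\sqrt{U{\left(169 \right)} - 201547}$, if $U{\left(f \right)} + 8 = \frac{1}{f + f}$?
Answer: $\frac{i \sqrt{136251178}}{26} \approx 448.95 i$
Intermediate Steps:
$U{\left(f \right)} = -8 + \frac{1}{2 f}$ ($U{\left(f \right)} = -8 + \frac{1}{f + f} = -8 + \frac{1}{2 f}$)
$\sqrt{U{\left(169 \right)} - 201547} = \sqrt{\left(-8 + \frac{1}{2 \cdot 169}\right) - 201547} = \sqrt{\left(-8 + \frac{1}{2} \cdot \frac{1}{169}\right) - 201547} = \sqrt{\left(-8 + \frac{1}{338}\right) - 201547} = \sqrt{- \frac{2703}{338} - 201547} = \sqrt{- \frac{68125589}{338}} = \frac{i \sqrt{136251178}}{26}$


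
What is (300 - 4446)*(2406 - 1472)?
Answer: -3872364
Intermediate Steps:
(300 - 4446)*(2406 - 1472) = -4146*934 = -3872364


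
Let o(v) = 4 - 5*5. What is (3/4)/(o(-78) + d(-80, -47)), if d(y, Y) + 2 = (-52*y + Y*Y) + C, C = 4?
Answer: 3/25400 ≈ 0.00011811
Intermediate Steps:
d(y, Y) = 2 + Y**2 - 52*y (d(y, Y) = -2 + ((-52*y + Y*Y) + 4) = -2 + ((-52*y + Y**2) + 4) = -2 + ((Y**2 - 52*y) + 4) = -2 + (4 + Y**2 - 52*y) = 2 + Y**2 - 52*y)
o(v) = -21 (o(v) = 4 - 25 = -21)
(3/4)/(o(-78) + d(-80, -47)) = (3/4)/(-21 + (2 + (-47)**2 - 52*(-80))) = (3*(1/4))/(-21 + (2 + 2209 + 4160)) = 3/(4*(-21 + 6371)) = (3/4)/6350 = (3/4)*(1/6350) = 3/25400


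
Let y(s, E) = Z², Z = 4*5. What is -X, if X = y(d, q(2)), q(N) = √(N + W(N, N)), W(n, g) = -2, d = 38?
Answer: -400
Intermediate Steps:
q(N) = √(-2 + N) (q(N) = √(N - 2) = √(-2 + N))
Z = 20
y(s, E) = 400 (y(s, E) = 20² = 400)
X = 400
-X = -1*400 = -400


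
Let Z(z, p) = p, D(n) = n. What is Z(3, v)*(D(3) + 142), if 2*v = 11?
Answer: 1595/2 ≈ 797.50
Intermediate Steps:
v = 11/2 (v = (1/2)*11 = 11/2 ≈ 5.5000)
Z(3, v)*(D(3) + 142) = 11*(3 + 142)/2 = (11/2)*145 = 1595/2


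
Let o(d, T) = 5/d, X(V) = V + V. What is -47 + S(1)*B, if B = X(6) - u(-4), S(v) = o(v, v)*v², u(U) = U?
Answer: 33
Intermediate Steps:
X(V) = 2*V
S(v) = 5*v (S(v) = (5/v)*v² = 5*v)
B = 16 (B = 2*6 - 1*(-4) = 12 + 4 = 16)
-47 + S(1)*B = -47 + (5*1)*16 = -47 + 5*16 = -47 + 80 = 33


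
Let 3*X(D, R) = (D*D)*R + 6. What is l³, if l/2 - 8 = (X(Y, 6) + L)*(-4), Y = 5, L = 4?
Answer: -80621568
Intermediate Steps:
X(D, R) = 2 + R*D²/3 (X(D, R) = ((D*D)*R + 6)/3 = (D²*R + 6)/3 = (R*D² + 6)/3 = (6 + R*D²)/3 = 2 + R*D²/3)
l = -432 (l = 16 + 2*(((2 + (⅓)*6*5²) + 4)*(-4)) = 16 + 2*(((2 + (⅓)*6*25) + 4)*(-4)) = 16 + 2*(((2 + 50) + 4)*(-4)) = 16 + 2*((52 + 4)*(-4)) = 16 + 2*(56*(-4)) = 16 + 2*(-224) = 16 - 448 = -432)
l³ = (-432)³ = -80621568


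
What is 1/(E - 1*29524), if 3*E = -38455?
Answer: -3/127027 ≈ -2.3617e-5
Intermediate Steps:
E = -38455/3 (E = (1/3)*(-38455) = -38455/3 ≈ -12818.)
1/(E - 1*29524) = 1/(-38455/3 - 1*29524) = 1/(-38455/3 - 29524) = 1/(-127027/3) = -3/127027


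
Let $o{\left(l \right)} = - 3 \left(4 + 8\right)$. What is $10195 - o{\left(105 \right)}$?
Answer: $10231$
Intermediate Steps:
$o{\left(l \right)} = -36$ ($o{\left(l \right)} = \left(-3\right) 12 = -36$)
$10195 - o{\left(105 \right)} = 10195 - -36 = 10195 + 36 = 10231$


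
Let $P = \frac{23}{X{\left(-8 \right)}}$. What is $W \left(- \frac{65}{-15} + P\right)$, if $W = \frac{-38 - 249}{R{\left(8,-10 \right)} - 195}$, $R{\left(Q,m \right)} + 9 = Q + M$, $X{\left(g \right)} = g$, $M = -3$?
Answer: $\frac{10045}{4776} \approx 2.1032$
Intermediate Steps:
$R{\left(Q,m \right)} = -12 + Q$ ($R{\left(Q,m \right)} = -9 + \left(Q - 3\right) = -9 + \left(-3 + Q\right) = -12 + Q$)
$P = - \frac{23}{8}$ ($P = \frac{23}{-8} = 23 \left(- \frac{1}{8}\right) = - \frac{23}{8} \approx -2.875$)
$W = \frac{287}{199}$ ($W = \frac{-38 - 249}{\left(-12 + 8\right) - 195} = - \frac{287}{-4 - 195} = - \frac{287}{-199} = \left(-287\right) \left(- \frac{1}{199}\right) = \frac{287}{199} \approx 1.4422$)
$W \left(- \frac{65}{-15} + P\right) = \frac{287 \left(- \frac{65}{-15} - \frac{23}{8}\right)}{199} = \frac{287 \left(\left(-65\right) \left(- \frac{1}{15}\right) - \frac{23}{8}\right)}{199} = \frac{287 \left(\frac{13}{3} - \frac{23}{8}\right)}{199} = \frac{287}{199} \cdot \frac{35}{24} = \frac{10045}{4776}$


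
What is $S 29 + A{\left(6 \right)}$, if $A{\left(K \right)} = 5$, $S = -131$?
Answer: $-3794$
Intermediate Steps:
$S 29 + A{\left(6 \right)} = \left(-131\right) 29 + 5 = -3799 + 5 = -3794$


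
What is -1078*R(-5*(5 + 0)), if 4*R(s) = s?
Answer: 13475/2 ≈ 6737.5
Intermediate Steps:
R(s) = s/4
-1078*R(-5*(5 + 0)) = -539*(-5*(5 + 0))/2 = -539*(-5*5)/2 = -539*(-25)/2 = -1078*(-25/4) = 13475/2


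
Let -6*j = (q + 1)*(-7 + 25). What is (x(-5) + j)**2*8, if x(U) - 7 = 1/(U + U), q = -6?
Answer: 95922/25 ≈ 3836.9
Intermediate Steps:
x(U) = 7 + 1/(2*U) (x(U) = 7 + 1/(U + U) = 7 + 1/(2*U))
j = 15 (j = -(-6 + 1)*(-7 + 25)/6 = -(-5)*18/6 = -1/6*(-90) = 15)
(x(-5) + j)**2*8 = ((7 + (1/2)/(-5)) + 15)**2*8 = ((7 + (1/2)*(-1/5)) + 15)**2*8 = ((7 - 1/10) + 15)**2*8 = (69/10 + 15)**2*8 = (219/10)**2*8 = (47961/100)*8 = 95922/25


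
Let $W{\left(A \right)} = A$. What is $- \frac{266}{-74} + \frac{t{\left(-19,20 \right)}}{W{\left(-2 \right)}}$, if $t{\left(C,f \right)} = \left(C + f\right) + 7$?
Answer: $- \frac{15}{37} \approx -0.40541$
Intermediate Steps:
$t{\left(C,f \right)} = 7 + C + f$
$- \frac{266}{-74} + \frac{t{\left(-19,20 \right)}}{W{\left(-2 \right)}} = - \frac{266}{-74} + \frac{7 - 19 + 20}{-2} = \left(-266\right) \left(- \frac{1}{74}\right) + 8 \left(- \frac{1}{2}\right) = \frac{133}{37} - 4 = - \frac{15}{37}$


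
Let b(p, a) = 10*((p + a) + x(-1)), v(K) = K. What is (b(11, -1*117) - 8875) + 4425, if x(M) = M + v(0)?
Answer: -5520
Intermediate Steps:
x(M) = M (x(M) = M + 0 = M)
b(p, a) = -10 + 10*a + 10*p (b(p, a) = 10*((p + a) - 1) = 10*((a + p) - 1) = 10*(-1 + a + p) = -10 + 10*a + 10*p)
(b(11, -1*117) - 8875) + 4425 = ((-10 + 10*(-1*117) + 10*11) - 8875) + 4425 = ((-10 + 10*(-117) + 110) - 8875) + 4425 = ((-10 - 1170 + 110) - 8875) + 4425 = (-1070 - 8875) + 4425 = -9945 + 4425 = -5520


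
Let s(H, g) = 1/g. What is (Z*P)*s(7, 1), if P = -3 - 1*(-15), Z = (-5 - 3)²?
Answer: 768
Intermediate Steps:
Z = 64 (Z = (-8)² = 64)
P = 12 (P = -3 + 15 = 12)
(Z*P)*s(7, 1) = (64*12)/1 = 768*1 = 768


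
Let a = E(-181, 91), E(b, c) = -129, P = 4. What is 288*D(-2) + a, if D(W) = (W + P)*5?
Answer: 2751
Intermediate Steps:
D(W) = 20 + 5*W (D(W) = (W + 4)*5 = (4 + W)*5 = 20 + 5*W)
a = -129
288*D(-2) + a = 288*(20 + 5*(-2)) - 129 = 288*(20 - 10) - 129 = 288*10 - 129 = 2880 - 129 = 2751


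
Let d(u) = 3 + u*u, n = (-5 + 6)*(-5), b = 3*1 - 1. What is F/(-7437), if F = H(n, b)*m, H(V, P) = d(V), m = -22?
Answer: 616/7437 ≈ 0.082829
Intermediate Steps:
b = 2 (b = 3 - 1 = 2)
n = -5 (n = 1*(-5) = -5)
d(u) = 3 + u**2
H(V, P) = 3 + V**2
F = -616 (F = (3 + (-5)**2)*(-22) = (3 + 25)*(-22) = 28*(-22) = -616)
F/(-7437) = -616/(-7437) = -616*(-1/7437) = 616/7437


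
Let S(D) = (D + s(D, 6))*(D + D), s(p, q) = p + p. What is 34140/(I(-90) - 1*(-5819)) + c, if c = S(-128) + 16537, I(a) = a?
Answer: 657958229/5729 ≈ 1.1485e+5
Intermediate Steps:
s(p, q) = 2*p
S(D) = 6*D² (S(D) = (D + 2*D)*(D + D) = (3*D)*(2*D) = 6*D²)
c = 114841 (c = 6*(-128)² + 16537 = 6*16384 + 16537 = 98304 + 16537 = 114841)
34140/(I(-90) - 1*(-5819)) + c = 34140/(-90 - 1*(-5819)) + 114841 = 34140/(-90 + 5819) + 114841 = 34140/5729 + 114841 = 657958229/5729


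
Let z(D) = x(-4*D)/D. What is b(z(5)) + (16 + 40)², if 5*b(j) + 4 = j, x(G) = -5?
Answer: 3135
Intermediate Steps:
z(D) = -5/D
b(j) = -⅘ + j/5
b(z(5)) + (16 + 40)² = (-⅘ + (-5/5)/5) + (16 + 40)² = (-⅘ + (-5*⅕)/5) + 56² = (-⅘ + (⅕)*(-1)) + 3136 = (-⅘ - ⅕) + 3136 = -1 + 3136 = 3135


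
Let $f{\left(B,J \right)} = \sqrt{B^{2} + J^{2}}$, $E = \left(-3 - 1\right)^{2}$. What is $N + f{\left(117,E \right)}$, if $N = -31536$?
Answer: $-31536 + \sqrt{13945} \approx -31418.0$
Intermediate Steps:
$E = 16$ ($E = \left(-4\right)^{2} = 16$)
$N + f{\left(117,E \right)} = -31536 + \sqrt{117^{2} + 16^{2}} = -31536 + \sqrt{13689 + 256} = -31536 + \sqrt{13945}$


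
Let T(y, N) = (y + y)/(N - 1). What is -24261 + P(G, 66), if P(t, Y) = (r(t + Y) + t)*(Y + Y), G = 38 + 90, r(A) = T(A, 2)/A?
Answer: -7101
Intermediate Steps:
T(y, N) = 2*y/(-1 + N) (T(y, N) = (2*y)/(-1 + N) = 2*y/(-1 + N))
r(A) = 2 (r(A) = (2*A/(-1 + 2))/A = (2*A/1)/A = (2*A*1)/A = (2*A)/A = 2)
G = 128
P(t, Y) = 2*Y*(2 + t) (P(t, Y) = (2 + t)*(Y + Y) = (2 + t)*(2*Y) = 2*Y*(2 + t))
-24261 + P(G, 66) = -24261 + 2*66*(2 + 128) = -24261 + 2*66*130 = -24261 + 17160 = -7101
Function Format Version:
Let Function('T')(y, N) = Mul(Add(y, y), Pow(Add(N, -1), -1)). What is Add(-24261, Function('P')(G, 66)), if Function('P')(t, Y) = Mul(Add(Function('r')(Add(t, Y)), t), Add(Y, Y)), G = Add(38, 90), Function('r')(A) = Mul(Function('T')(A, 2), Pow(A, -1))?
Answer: -7101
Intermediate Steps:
Function('T')(y, N) = Mul(2, y, Pow(Add(-1, N), -1)) (Function('T')(y, N) = Mul(Mul(2, y), Pow(Add(-1, N), -1)) = Mul(2, y, Pow(Add(-1, N), -1)))
Function('r')(A) = 2 (Function('r')(A) = Mul(Mul(2, A, Pow(Add(-1, 2), -1)), Pow(A, -1)) = Mul(Mul(2, A, Pow(1, -1)), Pow(A, -1)) = Mul(Mul(2, A, 1), Pow(A, -1)) = Mul(Mul(2, A), Pow(A, -1)) = 2)
G = 128
Function('P')(t, Y) = Mul(2, Y, Add(2, t)) (Function('P')(t, Y) = Mul(Add(2, t), Add(Y, Y)) = Mul(Add(2, t), Mul(2, Y)) = Mul(2, Y, Add(2, t)))
Add(-24261, Function('P')(G, 66)) = Add(-24261, Mul(2, 66, Add(2, 128))) = Add(-24261, Mul(2, 66, 130)) = Add(-24261, 17160) = -7101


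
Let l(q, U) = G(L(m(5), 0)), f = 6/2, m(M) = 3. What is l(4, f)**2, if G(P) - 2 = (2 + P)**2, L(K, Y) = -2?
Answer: 4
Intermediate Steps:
f = 3 (f = 6*(1/2) = 3)
G(P) = 2 + (2 + P)**2
l(q, U) = 2 (l(q, U) = 2 + (2 - 2)**2 = 2 + 0**2 = 2 + 0 = 2)
l(4, f)**2 = 2**2 = 4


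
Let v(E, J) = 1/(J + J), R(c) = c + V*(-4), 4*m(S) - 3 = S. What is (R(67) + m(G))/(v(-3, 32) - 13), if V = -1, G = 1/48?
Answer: -13777/2493 ≈ -5.5263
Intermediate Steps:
G = 1/48 ≈ 0.020833
m(S) = ¾ + S/4
R(c) = 4 + c (R(c) = c - 1*(-4) = c + 4 = 4 + c)
v(E, J) = 1/(2*J)
(R(67) + m(G))/(v(-3, 32) - 13) = ((4 + 67) + (¾ + (¼)*(1/48)))/((½)/32 - 13) = (71 + (¾ + 1/192))/((½)*(1/32) - 13) = (71 + 145/192)/(1/64 - 13) = 13777/(192*(-831/64)) = (13777/192)*(-64/831) = -13777/2493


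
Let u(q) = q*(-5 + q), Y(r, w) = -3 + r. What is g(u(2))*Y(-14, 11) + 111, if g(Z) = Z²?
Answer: -501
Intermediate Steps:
g(u(2))*Y(-14, 11) + 111 = (2*(-5 + 2))²*(-3 - 14) + 111 = (2*(-3))²*(-17) + 111 = (-6)²*(-17) + 111 = 36*(-17) + 111 = -612 + 111 = -501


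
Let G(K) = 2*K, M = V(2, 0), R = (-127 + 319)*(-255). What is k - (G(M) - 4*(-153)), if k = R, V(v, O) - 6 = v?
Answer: -49588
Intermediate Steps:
V(v, O) = 6 + v
R = -48960 (R = 192*(-255) = -48960)
M = 8 (M = 6 + 2 = 8)
k = -48960
k - (G(M) - 4*(-153)) = -48960 - (2*8 - 4*(-153)) = -48960 - (16 + 612) = -48960 - 1*628 = -48960 - 628 = -49588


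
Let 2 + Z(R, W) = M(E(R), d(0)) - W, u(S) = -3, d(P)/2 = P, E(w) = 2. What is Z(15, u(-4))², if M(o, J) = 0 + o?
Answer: 9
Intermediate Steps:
d(P) = 2*P
M(o, J) = o
Z(R, W) = -W (Z(R, W) = -2 + (2 - W) = -W)
Z(15, u(-4))² = (-1*(-3))² = 3² = 9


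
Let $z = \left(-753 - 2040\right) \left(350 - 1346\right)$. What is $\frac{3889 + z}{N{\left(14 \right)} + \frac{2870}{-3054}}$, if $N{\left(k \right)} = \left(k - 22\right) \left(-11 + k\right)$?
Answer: $- \frac{4253789859}{38083} \approx -1.117 \cdot 10^{5}$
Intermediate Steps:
$z = 2781828$ ($z = \left(-2793\right) \left(-996\right) = 2781828$)
$N{\left(k \right)} = \left(-22 + k\right) \left(-11 + k\right)$
$\frac{3889 + z}{N{\left(14 \right)} + \frac{2870}{-3054}} = \frac{3889 + 2781828}{\left(242 + 14^{2} - 462\right) + \frac{2870}{-3054}} = \frac{2785717}{\left(242 + 196 - 462\right) + 2870 \left(- \frac{1}{3054}\right)} = \frac{2785717}{-24 - \frac{1435}{1527}} = \frac{2785717}{- \frac{38083}{1527}} = 2785717 \left(- \frac{1527}{38083}\right) = - \frac{4253789859}{38083}$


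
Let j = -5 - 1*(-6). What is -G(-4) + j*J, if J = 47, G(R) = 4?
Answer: 43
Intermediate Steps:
j = 1 (j = -5 + 6 = 1)
-G(-4) + j*J = -1*4 + 1*47 = -4 + 47 = 43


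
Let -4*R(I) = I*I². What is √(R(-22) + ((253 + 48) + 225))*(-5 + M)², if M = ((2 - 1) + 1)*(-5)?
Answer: 450*√797 ≈ 12704.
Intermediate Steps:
R(I) = -I³/4 (R(I) = -I*I²/4 = -I³/4)
M = -10 (M = (1 + 1)*(-5) = 2*(-5) = -10)
√(R(-22) + ((253 + 48) + 225))*(-5 + M)² = √(-¼*(-22)³ + ((253 + 48) + 225))*(-5 - 10)² = √(-¼*(-10648) + (301 + 225))*(-15)² = √(2662 + 526)*225 = √3188*225 = (2*√797)*225 = 450*√797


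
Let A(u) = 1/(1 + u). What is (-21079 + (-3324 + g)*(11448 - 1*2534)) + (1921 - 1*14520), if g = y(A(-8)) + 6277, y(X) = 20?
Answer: 26467644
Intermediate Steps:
g = 6297 (g = 20 + 6277 = 6297)
(-21079 + (-3324 + g)*(11448 - 1*2534)) + (1921 - 1*14520) = (-21079 + (-3324 + 6297)*(11448 - 1*2534)) + (1921 - 1*14520) = (-21079 + 2973*(11448 - 2534)) + (1921 - 14520) = (-21079 + 2973*8914) - 12599 = (-21079 + 26501322) - 12599 = 26480243 - 12599 = 26467644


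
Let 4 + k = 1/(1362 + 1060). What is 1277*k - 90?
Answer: -12588279/2422 ≈ -5197.5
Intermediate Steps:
k = -9687/2422 (k = -4 + 1/(1362 + 1060) = -4 + 1/2422 = -9687/2422 ≈ -3.9996)
1277*k - 90 = 1277*(-9687/2422) - 90 = -12370299/2422 - 90 = -12588279/2422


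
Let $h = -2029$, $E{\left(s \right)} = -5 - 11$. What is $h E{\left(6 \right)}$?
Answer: $32464$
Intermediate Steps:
$E{\left(s \right)} = -16$
$h E{\left(6 \right)} = \left(-2029\right) \left(-16\right) = 32464$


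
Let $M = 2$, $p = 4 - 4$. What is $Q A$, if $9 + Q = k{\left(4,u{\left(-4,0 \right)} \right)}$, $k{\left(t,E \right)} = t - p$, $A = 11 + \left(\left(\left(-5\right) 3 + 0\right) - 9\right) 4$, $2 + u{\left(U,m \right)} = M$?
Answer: $425$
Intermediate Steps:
$p = 0$ ($p = 4 - 4 = 0$)
$u{\left(U,m \right)} = 0$ ($u{\left(U,m \right)} = -2 + 2 = 0$)
$A = -85$ ($A = 11 + \left(\left(-15 + 0\right) - 9\right) 4 = 11 + \left(-15 - 9\right) 4 = 11 - 96 = -85$)
$k{\left(t,E \right)} = t$ ($k{\left(t,E \right)} = t - 0 = t + 0 = t$)
$Q = -5$ ($Q = -9 + 4 = -5$)
$Q A = \left(-5\right) \left(-85\right) = 425$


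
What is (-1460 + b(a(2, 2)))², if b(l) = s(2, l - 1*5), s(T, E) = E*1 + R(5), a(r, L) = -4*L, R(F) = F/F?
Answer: 2166784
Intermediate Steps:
R(F) = 1
s(T, E) = 1 + E (s(T, E) = E*1 + 1 = E + 1 = 1 + E)
b(l) = -4 + l (b(l) = 1 + (l - 1*5) = 1 + (l - 5) = 1 + (-5 + l) = -4 + l)
(-1460 + b(a(2, 2)))² = (-1460 + (-4 - 4*2))² = (-1460 + (-4 - 8))² = (-1460 - 12)² = (-1472)² = 2166784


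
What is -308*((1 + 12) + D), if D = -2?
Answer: -3388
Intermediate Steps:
-308*((1 + 12) + D) = -308*((1 + 12) - 2) = -308*(13 - 2) = -308*11 = -3388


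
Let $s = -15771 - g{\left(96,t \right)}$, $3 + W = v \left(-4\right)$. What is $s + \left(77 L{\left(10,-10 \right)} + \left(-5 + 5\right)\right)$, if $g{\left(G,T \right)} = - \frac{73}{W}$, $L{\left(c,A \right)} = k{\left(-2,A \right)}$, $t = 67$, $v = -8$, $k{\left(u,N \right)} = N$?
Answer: $- \frac{479616}{29} \approx -16538.0$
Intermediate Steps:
$W = 29$ ($W = -3 - -32 = -3 + 32 = 29$)
$L{\left(c,A \right)} = A$
$g{\left(G,T \right)} = - \frac{73}{29}$
$s = - \frac{457286}{29}$ ($s = -15771 - - \frac{73}{29} = -15771 + \frac{73}{29} = - \frac{457286}{29} \approx -15768.0$)
$s + \left(77 L{\left(10,-10 \right)} + \left(-5 + 5\right)\right) = - \frac{457286}{29} + \left(77 \left(-10\right) + \left(-5 + 5\right)\right) = - \frac{457286}{29} + \left(-770 + 0\right) = - \frac{457286}{29} - 770 = - \frac{479616}{29}$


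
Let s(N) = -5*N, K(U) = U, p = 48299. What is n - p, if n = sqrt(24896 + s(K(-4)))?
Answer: -48299 + 2*sqrt(6229) ≈ -48141.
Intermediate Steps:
n = 2*sqrt(6229) (n = sqrt(24896 - 5*(-4)) = sqrt(24896 + 20) = sqrt(24916) = 2*sqrt(6229) ≈ 157.85)
n - p = 2*sqrt(6229) - 1*48299 = 2*sqrt(6229) - 48299 = -48299 + 2*sqrt(6229)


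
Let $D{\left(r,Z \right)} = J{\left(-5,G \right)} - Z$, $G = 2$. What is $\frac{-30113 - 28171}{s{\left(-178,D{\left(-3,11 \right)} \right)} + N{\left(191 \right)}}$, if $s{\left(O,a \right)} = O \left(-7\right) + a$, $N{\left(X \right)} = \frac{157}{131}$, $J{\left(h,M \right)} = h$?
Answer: $- \frac{7635204}{161287} \approx -47.339$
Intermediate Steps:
$N{\left(X \right)} = \frac{157}{131}$ ($N{\left(X \right)} = 157 \cdot \frac{1}{131} = \frac{157}{131}$)
$D{\left(r,Z \right)} = -5 - Z$
$s{\left(O,a \right)} = a - 7 O$ ($s{\left(O,a \right)} = - 7 O + a = a - 7 O$)
$\frac{-30113 - 28171}{s{\left(-178,D{\left(-3,11 \right)} \right)} + N{\left(191 \right)}} = \frac{-30113 - 28171}{\left(\left(-5 - 11\right) - -1246\right) + \frac{157}{131}} = - \frac{58284}{\left(\left(-5 - 11\right) + 1246\right) + \frac{157}{131}} = - \frac{58284}{\left(-16 + 1246\right) + \frac{157}{131}} = - \frac{58284}{1230 + \frac{157}{131}} = - \frac{58284}{\frac{161287}{131}} = \left(-58284\right) \frac{131}{161287} = - \frac{7635204}{161287}$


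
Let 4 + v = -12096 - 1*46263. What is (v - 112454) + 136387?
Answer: -34430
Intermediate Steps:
v = -58363 (v = -4 + (-12096 - 1*46263) = -4 + (-12096 - 46263) = -4 - 58359 = -58363)
(v - 112454) + 136387 = (-58363 - 112454) + 136387 = -170817 + 136387 = -34430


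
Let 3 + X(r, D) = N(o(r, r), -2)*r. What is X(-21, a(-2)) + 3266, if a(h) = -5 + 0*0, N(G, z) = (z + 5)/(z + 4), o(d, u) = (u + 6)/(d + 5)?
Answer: 6463/2 ≈ 3231.5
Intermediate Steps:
o(d, u) = (6 + u)/(5 + d)
N(G, z) = (5 + z)/(4 + z)
a(h) = -5 (a(h) = -5 + 0 = -5)
X(r, D) = -3 + 3*r/2 (X(r, D) = -3 + ((5 - 2)/(4 - 2))*r = -3 + (3/2)*r = -3 + ((1/2)*3)*r = -3 + 3*r/2)
X(-21, a(-2)) + 3266 = (-3 + (3/2)*(-21)) + 3266 = (-3 - 63/2) + 3266 = -69/2 + 3266 = 6463/2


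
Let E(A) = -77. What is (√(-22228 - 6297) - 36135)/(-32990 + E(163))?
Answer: 36135/33067 - 5*I*√1141/33067 ≈ 1.0928 - 0.0051076*I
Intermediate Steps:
(√(-22228 - 6297) - 36135)/(-32990 + E(163)) = (√(-22228 - 6297) - 36135)/(-32990 - 77) = (√(-28525) - 36135)/(-33067) = (5*I*√1141 - 36135)*(-1/33067) = (-36135 + 5*I*√1141)*(-1/33067) = 36135/33067 - 5*I*√1141/33067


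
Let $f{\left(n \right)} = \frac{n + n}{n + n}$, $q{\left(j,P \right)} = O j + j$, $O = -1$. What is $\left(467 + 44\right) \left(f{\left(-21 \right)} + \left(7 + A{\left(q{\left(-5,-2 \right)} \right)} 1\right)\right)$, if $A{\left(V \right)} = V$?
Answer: $4088$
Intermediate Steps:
$q{\left(j,P \right)} = 0$ ($q{\left(j,P \right)} = - j + j = 0$)
$f{\left(n \right)} = 1$ ($f{\left(n \right)} = \frac{2 n}{2 n} = 2 n \frac{1}{2 n} = 1$)
$\left(467 + 44\right) \left(f{\left(-21 \right)} + \left(7 + A{\left(q{\left(-5,-2 \right)} \right)} 1\right)\right) = \left(467 + 44\right) \left(1 + \left(7 + 0 \cdot 1\right)\right) = 511 \left(1 + \left(7 + 0\right)\right) = 511 \left(1 + 7\right) = 511 \cdot 8 = 4088$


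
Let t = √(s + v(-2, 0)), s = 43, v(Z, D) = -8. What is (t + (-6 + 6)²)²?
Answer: 35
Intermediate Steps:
t = √35 (t = √(43 - 8) = √35 ≈ 5.9161)
(t + (-6 + 6)²)² = (√35 + (-6 + 6)²)² = (√35 + 0²)² = (√35 + 0)² = (√35)² = 35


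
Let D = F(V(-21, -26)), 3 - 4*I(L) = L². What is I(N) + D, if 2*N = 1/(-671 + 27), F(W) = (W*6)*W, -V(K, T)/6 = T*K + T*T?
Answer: 2140365200707775/6635776 ≈ 3.2255e+8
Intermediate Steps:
V(K, T) = -6*T² - 6*K*T (V(K, T) = -6*(T*K + T*T) = -6*(K*T + T²) = -6*(T² + K*T) = -6*T² - 6*K*T)
F(W) = 6*W² (F(W) = (6*W)*W = 6*W²)
N = -1/1288 (N = 1/(2*(-671 + 27)) = (½)/(-644) = (½)*(-1/644) = -1/1288 ≈ -0.00077640)
I(L) = ¾ - L²/4
D = 322549344 (D = 6*(-6*(-26)*(-21 - 26))² = 6*(-6*(-26)*(-47))² = 6*(-7332)² = 6*53758224 = 322549344)
I(N) + D = (¾ - (-1/1288)²/4) + 322549344 = (¾ - ¼*1/1658944) + 322549344 = (¾ - 1/6635776) + 322549344 = 4976831/6635776 + 322549344 = 2140365200707775/6635776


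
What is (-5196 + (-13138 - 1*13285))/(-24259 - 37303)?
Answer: 31619/61562 ≈ 0.51361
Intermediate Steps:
(-5196 + (-13138 - 1*13285))/(-24259 - 37303) = (-5196 + (-13138 - 13285))/(-61562) = (-5196 - 26423)*(-1/61562) = -31619*(-1/61562) = 31619/61562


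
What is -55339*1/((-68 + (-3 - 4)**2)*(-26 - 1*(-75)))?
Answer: 55339/931 ≈ 59.440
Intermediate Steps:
-55339*1/((-68 + (-3 - 4)**2)*(-26 - 1*(-75))) = -55339*1/((-68 + (-7)**2)*(-26 + 75)) = -55339*1/(49*(-68 + 49)) = -55339/(49*(-19)) = -55339/(-931) = -55339*(-1/931) = 55339/931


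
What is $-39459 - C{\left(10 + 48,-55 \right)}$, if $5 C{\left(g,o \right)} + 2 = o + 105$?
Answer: $- \frac{197343}{5} \approx -39469.0$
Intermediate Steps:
$C{\left(g,o \right)} = \frac{103}{5} + \frac{o}{5}$ ($C{\left(g,o \right)} = - \frac{2}{5} + \frac{o + 105}{5} = - \frac{2}{5} + \frac{105 + o}{5} = - \frac{2}{5} + \left(21 + \frac{o}{5}\right) = \frac{103}{5} + \frac{o}{5}$)
$-39459 - C{\left(10 + 48,-55 \right)} = -39459 - \left(\frac{103}{5} + \frac{1}{5} \left(-55\right)\right) = -39459 - \left(\frac{103}{5} - 11\right) = -39459 - \frac{48}{5} = - \frac{197343}{5}$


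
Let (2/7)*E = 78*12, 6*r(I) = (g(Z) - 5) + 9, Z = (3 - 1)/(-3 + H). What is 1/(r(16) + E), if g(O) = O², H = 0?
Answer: 27/88472 ≈ 0.00030518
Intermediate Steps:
Z = -⅔ (Z = (3 - 1)/(-3 + 0) = 2/(-3) = 2*(-⅓) = -⅔ ≈ -0.66667)
r(I) = 20/27 (r(I) = (((-⅔)² - 5) + 9)/6 = ((4/9 - 5) + 9)/6 = (-41/9 + 9)/6 = (⅙)*(40/9) = 20/27)
E = 3276 (E = 7*(78*12)/2 = (7/2)*936 = 3276)
1/(r(16) + E) = 1/(20/27 + 3276) = 1/(88472/27) = 27/88472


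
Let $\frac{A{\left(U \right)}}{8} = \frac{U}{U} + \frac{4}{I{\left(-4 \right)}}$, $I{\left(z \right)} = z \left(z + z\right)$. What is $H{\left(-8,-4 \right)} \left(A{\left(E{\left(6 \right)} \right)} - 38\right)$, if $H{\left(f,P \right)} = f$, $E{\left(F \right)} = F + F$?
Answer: $232$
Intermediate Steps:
$I{\left(z \right)} = 2 z^{2}$ ($I{\left(z \right)} = z 2 z = 2 z^{2}$)
$E{\left(F \right)} = 2 F$
$A{\left(U \right)} = 9$ ($A{\left(U \right)} = 8 \left(\frac{U}{U} + \frac{4}{2 \left(-4\right)^{2}}\right) = 8 \left(1 + \frac{4}{2 \cdot 16}\right) = 8 \left(1 + \frac{4}{32}\right) = 8 \left(1 + 4 \cdot \frac{1}{32}\right) = 8 \left(1 + \frac{1}{8}\right) = 8 \cdot \frac{9}{8} = 9$)
$H{\left(-8,-4 \right)} \left(A{\left(E{\left(6 \right)} \right)} - 38\right) = - 8 \left(9 - 38\right) = \left(-8\right) \left(-29\right) = 232$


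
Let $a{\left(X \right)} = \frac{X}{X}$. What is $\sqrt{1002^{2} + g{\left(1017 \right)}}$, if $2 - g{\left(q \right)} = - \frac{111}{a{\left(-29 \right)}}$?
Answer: $\sqrt{1004117} \approx 1002.1$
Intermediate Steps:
$a{\left(X \right)} = 1$
$g{\left(q \right)} = 113$ ($g{\left(q \right)} = 2 - - \frac{111}{1} = 2 - \left(-111\right) 1 = 2 - -111 = 2 + 111 = 113$)
$\sqrt{1002^{2} + g{\left(1017 \right)}} = \sqrt{1002^{2} + 113} = \sqrt{1004004 + 113} = \sqrt{1004117}$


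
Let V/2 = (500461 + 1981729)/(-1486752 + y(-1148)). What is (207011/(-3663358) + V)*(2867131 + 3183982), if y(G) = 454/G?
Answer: -12847238083036999136621/625258921169650 ≈ -2.0547e+7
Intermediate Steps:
V = -569910824/170679175 (V = 2*((500461 + 1981729)/(-1486752 + 454/(-1148))) = 2*(2482190/(-1486752 + 454*(-1/1148))) = 2*(2482190/(-1486752 - 227/574)) = 2*(2482190/(-853395875/574)) = 2*(2482190*(-574/853395875)) = 2*(-284955412/170679175) = -569910824/170679175 ≈ -3.3391)
(207011/(-3663358) + V)*(2867131 + 3183982) = (207011/(-3663358) - 569910824/170679175)*(2867131 + 3183982) = (207011*(-1/3663358) - 569910824/170679175)*6051113 = (-207011/3663358 - 569910824/170679175)*6051113 = -2123119843082917/625258921169650*6051113 = -12847238083036999136621/625258921169650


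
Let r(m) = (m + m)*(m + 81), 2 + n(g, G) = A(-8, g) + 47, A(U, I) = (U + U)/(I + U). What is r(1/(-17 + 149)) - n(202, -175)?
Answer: -36920963/845064 ≈ -43.690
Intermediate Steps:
A(U, I) = 2*U/(I + U) (A(U, I) = (2*U)/(I + U) = 2*U/(I + U))
n(g, G) = 45 - 16/(-8 + g) (n(g, G) = -2 + (2*(-8)/(g - 8) + 47) = -2 + (2*(-8)/(-8 + g) + 47) = -2 + (-16/(-8 + g) + 47) = -2 + (47 - 16/(-8 + g)) = 45 - 16/(-8 + g))
r(m) = 2*m*(81 + m) (r(m) = (2*m)*(81 + m) = 2*m*(81 + m))
r(1/(-17 + 149)) - n(202, -175) = 2*(81 + 1/(-17 + 149))/(-17 + 149) - (-376 + 45*202)/(-8 + 202) = 2*(81 + 1/132)/132 - (-376 + 9090)/194 = 2*(1/132)*(81 + 1/132) - 8714/194 = 2*(1/132)*(10693/132) - 1*4357/97 = 10693/8712 - 4357/97 = -36920963/845064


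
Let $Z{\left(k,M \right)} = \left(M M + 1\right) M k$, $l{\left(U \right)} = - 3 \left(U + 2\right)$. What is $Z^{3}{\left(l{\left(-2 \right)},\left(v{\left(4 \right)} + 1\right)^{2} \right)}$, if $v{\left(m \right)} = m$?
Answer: $0$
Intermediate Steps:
$l{\left(U \right)} = -6 - 3 U$ ($l{\left(U \right)} = - 3 \left(2 + U\right) = -6 - 3 U$)
$Z{\left(k,M \right)} = M k \left(1 + M^{2}\right)$ ($Z{\left(k,M \right)} = \left(M^{2} + 1\right) M k = \left(1 + M^{2}\right) M k = M k \left(1 + M^{2}\right)$)
$Z^{3}{\left(l{\left(-2 \right)},\left(v{\left(4 \right)} + 1\right)^{2} \right)} = \left(\left(4 + 1\right)^{2} \left(-6 - -6\right) \left(1 + \left(\left(4 + 1\right)^{2}\right)^{2}\right)\right)^{3} = \left(5^{2} \left(-6 + 6\right) \left(1 + \left(5^{2}\right)^{2}\right)\right)^{3} = \left(25 \cdot 0 \left(1 + 25^{2}\right)\right)^{3} = \left(25 \cdot 0 \left(1 + 625\right)\right)^{3} = \left(25 \cdot 0 \cdot 626\right)^{3} = 0^{3} = 0$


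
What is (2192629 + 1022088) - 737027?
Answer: 2477690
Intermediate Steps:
(2192629 + 1022088) - 737027 = 3214717 - 737027 = 2477690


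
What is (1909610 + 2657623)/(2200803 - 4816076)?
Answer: -4567233/2615273 ≈ -1.7464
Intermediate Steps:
(1909610 + 2657623)/(2200803 - 4816076) = 4567233/(-2615273) = 4567233*(-1/2615273) = -4567233/2615273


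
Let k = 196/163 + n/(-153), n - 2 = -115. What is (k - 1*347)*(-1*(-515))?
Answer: -4431794390/24939 ≈ -1.7771e+5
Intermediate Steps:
n = -113 (n = 2 - 115 = -113)
k = 48407/24939 (k = 196/163 - 113/(-153) = 196*(1/163) - 113*(-1/153) = 196/163 + 113/153 = 48407/24939 ≈ 1.9410)
(k - 1*347)*(-1*(-515)) = (48407/24939 - 1*347)*(-1*(-515)) = (48407/24939 - 347)*515 = -8605426/24939*515 = -4431794390/24939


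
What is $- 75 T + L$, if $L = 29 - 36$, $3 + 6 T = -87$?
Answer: $1118$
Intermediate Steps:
$T = -15$ ($T = - \frac{1}{2} + \frac{1}{6} \left(-87\right) = - \frac{1}{2} - \frac{29}{2} = -15$)
$L = -7$
$- 75 T + L = \left(-75\right) \left(-15\right) - 7 = 1125 - 7 = 1118$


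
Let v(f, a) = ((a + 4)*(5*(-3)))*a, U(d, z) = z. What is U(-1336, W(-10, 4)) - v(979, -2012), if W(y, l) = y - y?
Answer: 60601440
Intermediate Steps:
W(y, l) = 0
v(f, a) = a*(-60 - 15*a) (v(f, a) = ((4 + a)*(-15))*a = (-60 - 15*a)*a = a*(-60 - 15*a))
U(-1336, W(-10, 4)) - v(979, -2012) = 0 - (-15)*(-2012)*(4 - 2012) = 0 - (-15)*(-2012)*(-2008) = 0 - 1*(-60601440) = 0 + 60601440 = 60601440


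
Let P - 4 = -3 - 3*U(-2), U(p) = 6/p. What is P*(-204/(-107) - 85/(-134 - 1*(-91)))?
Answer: 178670/4601 ≈ 38.833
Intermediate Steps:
P = 10 (P = 4 + (-3 - 18/(-2)) = 4 + (-3 - 18*(-1)/2) = 4 + (-3 - 3*(-3)) = 4 + (-3 + 9) = 4 + 6 = 10)
P*(-204/(-107) - 85/(-134 - 1*(-91))) = 10*(-204/(-107) - 85/(-134 - 1*(-91))) = 10*(-204*(-1/107) - 85/(-134 + 91)) = 10*(204/107 - 85/(-43)) = 10*(204/107 - 85*(-1/43)) = 10*(204/107 + 85/43) = 10*(17867/4601) = 178670/4601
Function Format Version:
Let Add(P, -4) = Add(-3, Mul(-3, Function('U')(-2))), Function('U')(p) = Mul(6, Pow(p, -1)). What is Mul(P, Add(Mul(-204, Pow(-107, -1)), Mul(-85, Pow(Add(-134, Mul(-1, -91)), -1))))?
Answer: Rational(178670, 4601) ≈ 38.833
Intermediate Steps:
P = 10 (P = Add(4, Add(-3, Mul(-3, Mul(6, Pow(-2, -1))))) = Add(4, Add(-3, Mul(-3, Mul(6, Rational(-1, 2))))) = Add(4, Add(-3, Mul(-3, -3))) = Add(4, Add(-3, 9)) = Add(4, 6) = 10)
Mul(P, Add(Mul(-204, Pow(-107, -1)), Mul(-85, Pow(Add(-134, Mul(-1, -91)), -1)))) = Mul(10, Add(Mul(-204, Pow(-107, -1)), Mul(-85, Pow(Add(-134, Mul(-1, -91)), -1)))) = Mul(10, Add(Mul(-204, Rational(-1, 107)), Mul(-85, Pow(Add(-134, 91), -1)))) = Mul(10, Add(Rational(204, 107), Mul(-85, Pow(-43, -1)))) = Mul(10, Add(Rational(204, 107), Mul(-85, Rational(-1, 43)))) = Mul(10, Add(Rational(204, 107), Rational(85, 43))) = Mul(10, Rational(17867, 4601)) = Rational(178670, 4601)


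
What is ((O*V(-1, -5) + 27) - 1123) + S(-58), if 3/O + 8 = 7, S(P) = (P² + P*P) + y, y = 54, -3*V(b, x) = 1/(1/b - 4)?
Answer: 28429/5 ≈ 5685.8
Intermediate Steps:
V(b, x) = -1/(3*(-4 + 1/b)) (V(b, x) = -1/(3*(1/b - 4)) = -1/(3*(-4 + 1/b)))
S(P) = 54 + 2*P² (S(P) = (P² + P*P) + 54 = (P² + P²) + 54 = 2*P² + 54 = 54 + 2*P²)
O = -3 (O = 3/(-8 + 7) = 3/(-1) = 3*(-1) = -3)
((O*V(-1, -5) + 27) - 1123) + S(-58) = ((-(-1)/(-1 + 4*(-1)) + 27) - 1123) + (54 + 2*(-58)²) = ((-(-1)/(-1 - 4) + 27) - 1123) + (54 + 2*3364) = ((-(-1)/(-5) + 27) - 1123) + (54 + 6728) = ((-(-1)*(-1)/5 + 27) - 1123) + 6782 = ((-3*1/15 + 27) - 1123) + 6782 = ((-⅕ + 27) - 1123) + 6782 = (134/5 - 1123) + 6782 = -5481/5 + 6782 = 28429/5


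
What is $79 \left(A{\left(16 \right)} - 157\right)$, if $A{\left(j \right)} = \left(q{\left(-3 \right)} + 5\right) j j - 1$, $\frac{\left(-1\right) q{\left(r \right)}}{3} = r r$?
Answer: $-457410$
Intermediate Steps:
$q{\left(r \right)} = - 3 r^{2}$ ($q{\left(r \right)} = - 3 r r = - 3 r^{2}$)
$A{\left(j \right)} = -1 - 22 j^{2}$ ($A{\left(j \right)} = \left(- 3 \left(-3\right)^{2} + 5\right) j j - 1 = \left(\left(-3\right) 9 + 5\right) j j - 1 = \left(-27 + 5\right) j j - 1 = - 22 j j - 1 = - 22 j^{2} - 1 = -1 - 22 j^{2}$)
$79 \left(A{\left(16 \right)} - 157\right) = 79 \left(\left(-1 - 22 \cdot 16^{2}\right) - 157\right) = 79 \left(\left(-1 - 5632\right) - 157\right) = 79 \left(-5633 - 157\right) = 79 \left(-5790\right) = -457410$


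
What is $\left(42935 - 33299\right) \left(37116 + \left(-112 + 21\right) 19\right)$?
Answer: $340989132$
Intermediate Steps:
$\left(42935 - 33299\right) \left(37116 + \left(-112 + 21\right) 19\right) = 9636 \left(37116 - 1729\right) = 9636 \cdot 35387 = 340989132$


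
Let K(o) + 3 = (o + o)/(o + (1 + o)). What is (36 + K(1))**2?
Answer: 10201/9 ≈ 1133.4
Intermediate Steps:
K(o) = -3 + 2*o/(1 + 2*o) (K(o) = -3 + (o + o)/(o + (1 + o)) = -3 + (2*o)/(1 + 2*o) = -3 + 2*o/(1 + 2*o))
(36 + K(1))**2 = (36 + (-3 - 4*1)/(1 + 2*1))**2 = (36 + (-3 - 4)/(1 + 2))**2 = (36 - 7/3)**2 = (101/3)**2 = 10201/9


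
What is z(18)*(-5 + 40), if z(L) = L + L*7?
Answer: 5040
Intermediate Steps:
z(L) = 8*L (z(L) = L + 7*L = 8*L)
z(18)*(-5 + 40) = (8*18)*(-5 + 40) = 144*35 = 5040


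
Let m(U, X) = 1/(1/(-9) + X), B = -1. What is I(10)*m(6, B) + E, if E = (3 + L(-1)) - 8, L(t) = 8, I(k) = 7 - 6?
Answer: 21/10 ≈ 2.1000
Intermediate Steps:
I(k) = 1
E = 3 (E = (3 + 8) - 8 = 11 - 8 = 3)
m(U, X) = 1/(-⅑ + X)
I(10)*m(6, B) + E = 1*(9/(-1 + 9*(-1))) + 3 = 1*(9/(-1 - 9)) + 3 = 1*(9/(-10)) + 3 = 1*(9*(-⅒)) + 3 = 1*(-9/10) + 3 = -9/10 + 3 = 21/10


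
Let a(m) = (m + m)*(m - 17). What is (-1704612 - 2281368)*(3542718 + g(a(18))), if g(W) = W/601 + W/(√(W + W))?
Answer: -8486843202772920/601 - 11957940*√2 ≈ -1.4121e+13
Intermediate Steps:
a(m) = 2*m*(-17 + m) (a(m) = (2*m)*(-17 + m) = 2*m*(-17 + m))
g(W) = W/601 + √2*√W/2 (g(W) = W*(1/601) + W/(√(2*W)) = W/601 + W/((√2*√W)) = W/601 + W*(√2/(2*√W)) = W/601 + √2*√W/2)
(-1704612 - 2281368)*(3542718 + g(a(18))) = (-1704612 - 2281368)*(3542718 + ((2*18*(-17 + 18))/601 + √2*√(2*18*(-17 + 18))/2)) = -3985980*(3542718 + ((2*18*1)/601 + √2*√(2*18*1)/2)) = -3985980*(3542718 + ((1/601)*36 + √2*√36/2)) = -3985980*(3542718 + (36/601 + (½)*√2*6)) = -3985980*(3542718 + (36/601 + 3*√2)) = -3985980*(2129173554/601 + 3*√2) = -8486843202772920/601 - 11957940*√2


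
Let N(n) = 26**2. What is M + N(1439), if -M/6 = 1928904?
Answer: -11572748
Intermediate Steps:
N(n) = 676
M = -11573424 (M = -6*1928904 = -11573424)
M + N(1439) = -11573424 + 676 = -11572748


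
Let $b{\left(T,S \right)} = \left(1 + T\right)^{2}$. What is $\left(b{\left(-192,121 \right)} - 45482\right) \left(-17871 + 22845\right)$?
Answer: $-44770974$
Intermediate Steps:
$\left(b{\left(-192,121 \right)} - 45482\right) \left(-17871 + 22845\right) = \left(\left(1 - 192\right)^{2} - 45482\right) \left(-17871 + 22845\right) = \left(\left(-191\right)^{2} - 45482\right) 4974 = \left(36481 - 45482\right) 4974 = \left(-9001\right) 4974 = -44770974$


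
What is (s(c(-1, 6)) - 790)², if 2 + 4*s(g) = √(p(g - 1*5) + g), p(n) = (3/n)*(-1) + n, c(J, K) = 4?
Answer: (3162 - √6)²/16 ≈ 6.2392e+5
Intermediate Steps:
p(n) = n - 3/n (p(n) = -3/n + n = n - 3/n)
s(g) = -½ + √(-5 - 3/(-5 + g) + 2*g)/4 (s(g) = -½ + √(((g - 1*5) - 3/(g - 1*5)) + g)/4 = -½ + √(((g - 5) - 3/(g - 5)) + g)/4 = -½ + √(((-5 + g) - 3/(-5 + g)) + g)/4 = -½ + √((-5 + g - 3/(-5 + g)) + g)/4 = -½ + √(-5 - 3/(-5 + g) + 2*g)/4)
(s(c(-1, 6)) - 790)² = ((-½ + √((-3 + (-5 + 4)*(-5 + 2*4))/(-5 + 4))/4) - 790)² = ((-½ + √((-3 - (-5 + 8))/(-1))/4) - 790)² = ((-½ + √(-(-3 - 1*3))/4) - 790)² = ((-½ + √(-(-3 - 3))/4) - 790)² = ((-½ + √(-1*(-6))/4) - 790)² = ((-½ + √6/4) - 790)² = (-1581/2 + √6/4)²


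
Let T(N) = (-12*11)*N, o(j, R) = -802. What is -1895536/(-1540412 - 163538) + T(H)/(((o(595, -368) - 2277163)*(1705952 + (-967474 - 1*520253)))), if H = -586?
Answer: 18845754140996672/16940974616307875 ≈ 1.1124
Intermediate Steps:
T(N) = -132*N
-1895536/(-1540412 - 163538) + T(H)/(((o(595, -368) - 2277163)*(1705952 + (-967474 - 1*520253)))) = -1895536/(-1540412 - 163538) + (-132*(-586))/(((-802 - 2277163)*(1705952 + (-967474 - 1*520253)))) = -1895536/(-1703950) + 77352/((-2277965*(1705952 + (-967474 - 520253)))) = -1895536*(-1/1703950) + 77352/((-2277965*(1705952 - 1487727))) = 947768/851975 + 77352/((-2277965*218225)) = 947768/851975 + 77352/(-497108912125) = 947768/851975 + 77352*(-1/497108912125) = 947768/851975 - 77352/497108912125 = 18845754140996672/16940974616307875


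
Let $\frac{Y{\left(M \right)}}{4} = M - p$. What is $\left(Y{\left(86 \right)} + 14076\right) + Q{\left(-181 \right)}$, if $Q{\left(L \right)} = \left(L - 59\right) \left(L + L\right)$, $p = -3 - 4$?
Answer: $101328$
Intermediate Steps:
$p = -7$ ($p = -3 - 4 = -7$)
$Q{\left(L \right)} = 2 L \left(-59 + L\right)$ ($Q{\left(L \right)} = \left(-59 + L\right) 2 L = 2 L \left(-59 + L\right)$)
$Y{\left(M \right)} = 28 + 4 M$ ($Y{\left(M \right)} = 4 \left(M - -7\right) = 4 \left(M + 7\right) = 4 \left(7 + M\right) = 28 + 4 M$)
$\left(Y{\left(86 \right)} + 14076\right) + Q{\left(-181 \right)} = \left(\left(28 + 4 \cdot 86\right) + 14076\right) + 2 \left(-181\right) \left(-59 - 181\right) = \left(\left(28 + 344\right) + 14076\right) + 2 \left(-181\right) \left(-240\right) = \left(372 + 14076\right) + 86880 = 14448 + 86880 = 101328$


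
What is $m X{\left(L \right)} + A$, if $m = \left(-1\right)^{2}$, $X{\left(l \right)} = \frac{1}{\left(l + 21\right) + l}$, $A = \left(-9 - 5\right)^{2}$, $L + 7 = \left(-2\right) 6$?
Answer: $\frac{3331}{17} \approx 195.94$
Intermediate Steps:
$L = -19$ ($L = -7 - 12 = -19$)
$A = 196$ ($A = \left(-14\right)^{2} = 196$)
$X{\left(l \right)} = \frac{1}{21 + 2 l}$ ($X{\left(l \right)} = \frac{1}{\left(21 + l\right) + l} = \frac{1}{21 + 2 l}$)
$m = 1$
$m X{\left(L \right)} + A = 1 \frac{1}{21 + 2 \left(-19\right)} + 196 = 1 \frac{1}{21 - 38} + 196 = 1 \frac{1}{-17} + 196 = 1 \left(- \frac{1}{17}\right) + 196 = - \frac{1}{17} + 196 = \frac{3331}{17}$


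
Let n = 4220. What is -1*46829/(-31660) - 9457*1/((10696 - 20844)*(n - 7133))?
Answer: 173002308397/116988148230 ≈ 1.4788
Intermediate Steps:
-1*46829/(-31660) - 9457*1/((10696 - 20844)*(n - 7133)) = -1*46829/(-31660) - 9457*1/((4220 - 7133)*(10696 - 20844)) = -46829*(-1/31660) - 9457/((-10148*(-2913))) = 46829/31660 - 9457/29561124 = 173002308397/116988148230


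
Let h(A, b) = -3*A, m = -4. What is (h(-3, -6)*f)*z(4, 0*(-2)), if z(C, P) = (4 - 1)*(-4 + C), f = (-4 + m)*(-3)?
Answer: 0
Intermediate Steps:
f = 24 (f = (-4 - 4)*(-3) = -8*(-3) = 24)
z(C, P) = -12 + 3*C (z(C, P) = 3*(-4 + C) = -12 + 3*C)
(h(-3, -6)*f)*z(4, 0*(-2)) = (-3*(-3)*24)*(-12 + 3*4) = (9*24)*(-12 + 12) = 216*0 = 0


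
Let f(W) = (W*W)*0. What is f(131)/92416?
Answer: 0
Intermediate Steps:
f(W) = 0 (f(W) = W**2*0 = 0)
f(131)/92416 = 0/92416 = 0*(1/92416) = 0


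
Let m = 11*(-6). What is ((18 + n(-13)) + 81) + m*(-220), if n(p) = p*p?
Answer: 14788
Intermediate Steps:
n(p) = p²
m = -66
((18 + n(-13)) + 81) + m*(-220) = ((18 + (-13)²) + 81) - 66*(-220) = ((18 + 169) + 81) + 14520 = (187 + 81) + 14520 = 268 + 14520 = 14788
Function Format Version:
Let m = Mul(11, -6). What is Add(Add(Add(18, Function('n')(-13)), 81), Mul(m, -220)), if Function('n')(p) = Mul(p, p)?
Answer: 14788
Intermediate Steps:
Function('n')(p) = Pow(p, 2)
m = -66
Add(Add(Add(18, Function('n')(-13)), 81), Mul(m, -220)) = Add(Add(Add(18, Pow(-13, 2)), 81), Mul(-66, -220)) = Add(Add(Add(18, 169), 81), 14520) = Add(Add(187, 81), 14520) = Add(268, 14520) = 14788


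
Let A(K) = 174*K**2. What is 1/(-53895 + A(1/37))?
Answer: -1369/73782081 ≈ -1.8555e-5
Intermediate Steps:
1/(-53895 + A(1/37)) = 1/(-53895 + 174*(1/37)**2) = 1/(-53895 + 174*(1/1369)) = 1/(-53895 + 174/1369) = 1/(-73782081/1369) = -1369/73782081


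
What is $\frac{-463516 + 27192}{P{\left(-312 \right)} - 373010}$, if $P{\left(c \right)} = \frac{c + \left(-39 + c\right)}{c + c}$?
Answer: $\frac{6981184}{5968143} \approx 1.1697$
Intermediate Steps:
$P{\left(c \right)} = \frac{-39 + 2 c}{2 c}$
$\frac{-463516 + 27192}{P{\left(-312 \right)} - 373010} = \frac{-463516 + 27192}{\frac{- \frac{39}{2} - 312}{-312} - 373010} = - \frac{436324}{\left(- \frac{1}{312}\right) \left(- \frac{663}{2}\right) - 373010} = - \frac{436324}{\frac{17}{16} - 373010} = - \frac{436324}{- \frac{5968143}{16}} = \left(-436324\right) \left(- \frac{16}{5968143}\right) = \frac{6981184}{5968143}$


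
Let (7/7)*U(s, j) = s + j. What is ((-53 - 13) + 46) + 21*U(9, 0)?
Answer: 169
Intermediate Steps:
U(s, j) = j + s (U(s, j) = s + j = j + s)
((-53 - 13) + 46) + 21*U(9, 0) = ((-53 - 13) + 46) + 21*(0 + 9) = (-66 + 46) + 21*9 = -20 + 189 = 169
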